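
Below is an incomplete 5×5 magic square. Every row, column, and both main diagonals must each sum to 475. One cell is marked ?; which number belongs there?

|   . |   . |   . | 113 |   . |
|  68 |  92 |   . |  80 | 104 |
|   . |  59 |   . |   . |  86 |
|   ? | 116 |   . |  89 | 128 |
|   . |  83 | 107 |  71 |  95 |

77

Using row 2: 68 + 92 + 80 + 104 + ? → (2,3) = 475 − 344 = 131.
Row 5 must total 475; the given cells sum to 356, so (5,1) = 119.
Using column 2: 92 + 59 + 116 + 83 + ? → (1,2) = 475 − 350 = 125.
Column 4: 113 + 80 + 89 + 71 + ? = 475, so (3,4) = 122.
Column 5 must total 475; the given cells sum to 413, so (1,5) = 62.
Anti-diagonal needs 475; the known cells sum to 377, so (3,3) = 98.
From row 3, 475 − (59 + 98 + 122 + 86) gives (3,1) = 110.
The remaining cell in main diagonal is (1,1) = 475 − 374 = 101.
Row 1 must total 475; the given cells sum to 401, so (1,3) = 74.
Column 1 must total 475; the given cells sum to 398, so (4,1) = 77.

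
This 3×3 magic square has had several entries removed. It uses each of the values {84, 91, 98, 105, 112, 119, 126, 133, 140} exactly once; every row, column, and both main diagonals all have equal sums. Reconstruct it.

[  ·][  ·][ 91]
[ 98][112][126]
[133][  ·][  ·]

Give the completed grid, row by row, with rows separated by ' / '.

105 140 91 / 98 112 126 / 133 84 119

The 9 entries sum to 1008, so each line sums to 1008/3 = 336.
Column 1: 98 + 133 + ? = 336, so (1,1) = 105.
Column 3: 91 + 126 + ? = 336, so (3,3) = 119.
From row 1, 336 − (105 + 91) gives (1,2) = 140.
Row 3 must total 336; the given cells sum to 252, so (3,2) = 84.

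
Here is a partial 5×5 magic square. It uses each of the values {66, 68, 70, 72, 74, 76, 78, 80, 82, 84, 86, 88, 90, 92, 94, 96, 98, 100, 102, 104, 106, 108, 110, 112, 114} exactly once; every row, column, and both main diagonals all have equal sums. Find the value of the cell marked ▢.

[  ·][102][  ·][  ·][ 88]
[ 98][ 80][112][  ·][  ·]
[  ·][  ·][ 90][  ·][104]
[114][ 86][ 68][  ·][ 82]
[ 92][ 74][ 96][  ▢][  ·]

78

The 25 entries sum to 2250, so each line sums to 2250/5 = 450.
Row 4 needs 450; the known cells sum to 350, so (4,4) = 100.
Column 2 must total 450; the given cells sum to 342, so (3,2) = 108.
Column 3 must total 450; the given cells sum to 366, so (1,3) = 84.
From anti-diagonal, 450 − (88 + 90 + 86 + 92) gives (2,4) = 94.
Row 2 must total 450; the given cells sum to 384, so (2,5) = 66.
Column 5: 88 + 66 + 104 + 82 + ? = 450, so (5,5) = 110.
From main diagonal, 450 − (80 + 90 + 100 + 110) gives (1,1) = 70.
Row 1 must total 450; the given cells sum to 344, so (1,4) = 106.
The remaining cell in row 5 is (5,4) = 450 − 372 = 78.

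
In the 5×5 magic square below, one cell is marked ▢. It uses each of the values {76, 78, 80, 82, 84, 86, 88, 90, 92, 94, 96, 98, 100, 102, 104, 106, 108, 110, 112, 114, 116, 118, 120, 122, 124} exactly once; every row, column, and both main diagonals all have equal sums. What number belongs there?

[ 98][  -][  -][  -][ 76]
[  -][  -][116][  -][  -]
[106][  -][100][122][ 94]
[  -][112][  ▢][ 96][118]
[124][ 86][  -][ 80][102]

The 25 entries sum to 2500, so each line sums to 2500/5 = 500.
Row 3 must total 500; the given cells sum to 422, so (3,2) = 78.
Row 5 needs 500; the known cells sum to 392, so (5,3) = 108.
The remaining cell in column 5 is (2,5) = 500 − 390 = 110.
Main diagonal needs 500; the known cells sum to 396, so (2,2) = 104.
Using anti-diagonal: 76 + 100 + 112 + 124 + ? → (2,4) = 500 − 412 = 88.
From row 2, 500 − (104 + 116 + 88 + 110) gives (2,1) = 82.
From column 1, 500 − (98 + 82 + 106 + 124) gives (4,1) = 90.
Column 2: 104 + 78 + 112 + 86 + ? = 500, so (1,2) = 120.
The remaining cell in column 4 is (1,4) = 500 − 386 = 114.
Using row 1: 98 + 120 + 114 + 76 + ? → (1,3) = 500 − 408 = 92.
Row 4: 90 + 112 + 96 + 118 + ? = 500, so (4,3) = 84.

84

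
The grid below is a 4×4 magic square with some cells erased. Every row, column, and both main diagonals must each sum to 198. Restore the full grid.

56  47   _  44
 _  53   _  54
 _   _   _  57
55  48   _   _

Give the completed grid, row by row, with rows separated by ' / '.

56 47 51 44 / 42 53 49 54 / 45 50 46 57 / 55 48 52 43

Row 1 needs 198; the known cells sum to 147, so (1,3) = 51.
The remaining cell in column 2 is (3,2) = 198 − 148 = 50.
Column 4 must total 198; the given cells sum to 155, so (4,4) = 43.
Using main diagonal: 56 + 53 + 43 + ? → (3,3) = 198 − 152 = 46.
The remaining cell in anti-diagonal is (2,3) = 198 − 149 = 49.
Row 2: 53 + 49 + 54 + ? = 198, so (2,1) = 42.
Row 3 must total 198; the given cells sum to 153, so (3,1) = 45.
Row 4 must total 198; the given cells sum to 146, so (4,3) = 52.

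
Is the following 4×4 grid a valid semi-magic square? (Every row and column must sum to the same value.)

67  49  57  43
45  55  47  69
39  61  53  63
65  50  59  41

No — column 2 sums to 215 but row 1 sums to 216.

Row 1: 67 + 49 + 57 + 43 = 216.
Row 2: 45 + 55 + 47 + 69 = 216.
Row 3: 39 + 61 + 53 + 63 = 216.
Row 4: 65 + 50 + 59 + 41 = 215.
Column 1: 67 + 45 + 39 + 65 = 216.
Column 2: 49 + 55 + 61 + 50 = 215.
Column 3: 57 + 47 + 53 + 59 = 216.
Column 4: 43 + 69 + 63 + 41 = 216.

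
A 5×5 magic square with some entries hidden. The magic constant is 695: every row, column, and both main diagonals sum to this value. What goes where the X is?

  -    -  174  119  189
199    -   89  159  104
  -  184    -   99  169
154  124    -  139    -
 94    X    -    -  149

164

The remaining cell in row 2 is (2,2) = 695 − 551 = 144.
From column 4, 695 − (119 + 159 + 99 + 139) gives (5,4) = 179.
Column 5: 189 + 104 + 169 + 149 + ? = 695, so (4,5) = 84.
From anti-diagonal, 695 − (189 + 159 + 124 + 94) gives (3,3) = 129.
Using row 3: 184 + 129 + 99 + 169 + ? → (3,1) = 695 − 581 = 114.
Row 4 must total 695; the given cells sum to 501, so (4,3) = 194.
Column 1: 199 + 114 + 154 + 94 + ? = 695, so (1,1) = 134.
Column 3 must total 695; the given cells sum to 586, so (5,3) = 109.
Using row 1: 134 + 174 + 119 + 189 + ? → (1,2) = 695 − 616 = 79.
Row 5: 94 + 109 + 179 + 149 + ? = 695, so (5,2) = 164.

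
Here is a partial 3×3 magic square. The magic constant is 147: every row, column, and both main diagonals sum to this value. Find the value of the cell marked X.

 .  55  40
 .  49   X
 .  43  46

61

Using row 1: 55 + 40 + ? → (1,1) = 147 − 95 = 52.
Row 3 must total 147; the given cells sum to 89, so (3,1) = 58.
Column 1: 52 + 58 + ? = 147, so (2,1) = 37.
Column 3 must total 147; the given cells sum to 86, so (2,3) = 61.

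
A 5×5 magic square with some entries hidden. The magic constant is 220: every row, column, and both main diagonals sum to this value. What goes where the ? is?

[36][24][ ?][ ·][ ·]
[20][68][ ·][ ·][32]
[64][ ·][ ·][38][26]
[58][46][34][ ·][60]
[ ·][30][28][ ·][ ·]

62

Row 4 must total 220; the given cells sum to 198, so (4,4) = 22.
Column 1: 36 + 20 + 64 + 58 + ? = 220, so (5,1) = 42.
Column 2 must total 220; the given cells sum to 168, so (3,2) = 52.
Row 3 must total 220; the given cells sum to 180, so (3,3) = 40.
Main diagonal: 36 + 68 + 40 + 22 + ? = 220, so (5,5) = 54.
The remaining cell in row 5 is (5,4) = 220 − 154 = 66.
Column 5 must total 220; the given cells sum to 172, so (1,5) = 48.
From anti-diagonal, 220 − (48 + 40 + 46 + 42) gives (2,4) = 44.
From row 2, 220 − (20 + 68 + 44 + 32) gives (2,3) = 56.
Using column 3: 56 + 40 + 34 + 28 + ? → (1,3) = 220 − 158 = 62.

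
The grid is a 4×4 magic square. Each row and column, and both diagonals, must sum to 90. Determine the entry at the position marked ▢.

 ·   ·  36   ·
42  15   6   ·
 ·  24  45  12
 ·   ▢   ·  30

18

The remaining cell in row 2 is (2,4) = 90 − 63 = 27.
Row 3 must total 90; the given cells sum to 81, so (3,1) = 9.
The remaining cell in column 3 is (4,3) = 90 − 87 = 3.
Using column 4: 27 + 12 + 30 + ? → (1,4) = 90 − 69 = 21.
Main diagonal needs 90; the known cells sum to 90, so (1,1) = 0.
From anti-diagonal, 90 − (21 + 6 + 24) gives (4,1) = 39.
The remaining cell in row 1 is (1,2) = 90 − 57 = 33.
Row 4 must total 90; the given cells sum to 72, so (4,2) = 18.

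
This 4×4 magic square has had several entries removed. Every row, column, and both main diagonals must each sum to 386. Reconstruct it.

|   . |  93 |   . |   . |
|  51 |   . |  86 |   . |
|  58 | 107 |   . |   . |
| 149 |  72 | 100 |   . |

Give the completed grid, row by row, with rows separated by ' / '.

128 93 121 44 / 51 114 86 135 / 58 107 79 142 / 149 72 100 65

The remaining cell in row 4 is (4,4) = 386 − 321 = 65.
Column 1: 51 + 58 + 149 + ? = 386, so (1,1) = 128.
Using column 2: 93 + 107 + 72 + ? → (2,2) = 386 − 272 = 114.
The remaining cell in main diagonal is (3,3) = 386 − 307 = 79.
The remaining cell in anti-diagonal is (1,4) = 386 − 342 = 44.
The remaining cell in row 1 is (1,3) = 386 − 265 = 121.
Row 2 needs 386; the known cells sum to 251, so (2,4) = 135.
Row 3 must total 386; the given cells sum to 244, so (3,4) = 142.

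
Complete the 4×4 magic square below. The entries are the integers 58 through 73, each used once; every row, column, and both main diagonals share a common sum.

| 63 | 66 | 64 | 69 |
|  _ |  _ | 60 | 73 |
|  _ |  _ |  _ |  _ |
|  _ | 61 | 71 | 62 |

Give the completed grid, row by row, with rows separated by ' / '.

The entries are 58 through 73, which sum to 1048, so each line sums to 1048/4 = 262.
From row 4, 262 − (61 + 71 + 62) gives (4,1) = 68.
Using column 3: 64 + 60 + 71 + ? → (3,3) = 262 − 195 = 67.
Column 4 must total 262; the given cells sum to 204, so (3,4) = 58.
The remaining cell in main diagonal is (2,2) = 262 − 192 = 70.
Anti-diagonal must total 262; the given cells sum to 197, so (3,2) = 65.
The remaining cell in row 2 is (2,1) = 262 − 203 = 59.
Row 3 needs 262; the known cells sum to 190, so (3,1) = 72.

63 66 64 69 / 59 70 60 73 / 72 65 67 58 / 68 61 71 62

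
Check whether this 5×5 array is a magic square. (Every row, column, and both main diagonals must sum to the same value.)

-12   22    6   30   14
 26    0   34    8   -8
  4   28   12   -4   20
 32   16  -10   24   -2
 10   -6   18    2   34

No — main diagonal sums to 58 but row 2 sums to 60.

Row 1: -12 + 22 + 6 + 30 + 14 = 60.
Row 2: 26 + 0 + 34 + 8 + (-8) = 60.
Row 3: 4 + 28 + 12 + (-4) + 20 = 60.
Row 4: 32 + 16 + (-10) + 24 + (-2) = 60.
Row 5: 10 + (-6) + 18 + 2 + 34 = 58.
Column 1: -12 + 26 + 4 + 32 + 10 = 60.
Column 2: 22 + 0 + 28 + 16 + (-6) = 60.
Column 3: 6 + 34 + 12 + (-10) + 18 = 60.
Column 4: 30 + 8 + (-4) + 24 + 2 = 60.
Column 5: 14 + (-8) + 20 + (-2) + 34 = 58.
Main diagonal: -12 + 0 + 12 + 24 + 34 = 58.
Anti-diagonal: 14 + 8 + 12 + 16 + 10 = 60.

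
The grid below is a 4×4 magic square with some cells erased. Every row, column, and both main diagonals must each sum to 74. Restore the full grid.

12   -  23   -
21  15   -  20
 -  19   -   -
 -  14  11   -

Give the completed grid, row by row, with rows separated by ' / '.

Row 2: 21 + 15 + 20 + ? = 74, so (2,3) = 18.
From column 2, 74 − (15 + 19 + 14) gives (1,2) = 26.
Column 3 must total 74; the given cells sum to 52, so (3,3) = 22.
From main diagonal, 74 − (12 + 15 + 22) gives (4,4) = 25.
Using row 1: 12 + 26 + 23 + ? → (1,4) = 74 − 61 = 13.
Row 4: 14 + 11 + 25 + ? = 74, so (4,1) = 24.
Column 1 must total 74; the given cells sum to 57, so (3,1) = 17.
The remaining cell in column 4 is (3,4) = 74 − 58 = 16.

12 26 23 13 / 21 15 18 20 / 17 19 22 16 / 24 14 11 25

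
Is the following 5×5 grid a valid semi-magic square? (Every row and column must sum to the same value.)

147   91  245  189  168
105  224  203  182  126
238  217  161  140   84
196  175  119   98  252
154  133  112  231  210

Row 1: 147 + 91 + 245 + 189 + 168 = 840.
Row 2: 105 + 224 + 203 + 182 + 126 = 840.
Row 3: 238 + 217 + 161 + 140 + 84 = 840.
Row 4: 196 + 175 + 119 + 98 + 252 = 840.
Row 5: 154 + 133 + 112 + 231 + 210 = 840.
Column 1: 147 + 105 + 238 + 196 + 154 = 840.
Column 2: 91 + 224 + 217 + 175 + 133 = 840.
Column 3: 245 + 203 + 161 + 119 + 112 = 840.
Column 4: 189 + 182 + 140 + 98 + 231 = 840.
Column 5: 168 + 126 + 84 + 252 + 210 = 840.
All lines sum to 840.

Yes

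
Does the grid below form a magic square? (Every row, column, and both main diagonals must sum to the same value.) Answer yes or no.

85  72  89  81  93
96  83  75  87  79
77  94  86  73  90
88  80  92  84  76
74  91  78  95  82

Yes

Row 1: 85 + 72 + 89 + 81 + 93 = 420.
Row 2: 96 + 83 + 75 + 87 + 79 = 420.
Row 3: 77 + 94 + 86 + 73 + 90 = 420.
Row 4: 88 + 80 + 92 + 84 + 76 = 420.
Row 5: 74 + 91 + 78 + 95 + 82 = 420.
Column 1: 85 + 96 + 77 + 88 + 74 = 420.
Column 2: 72 + 83 + 94 + 80 + 91 = 420.
Column 3: 89 + 75 + 86 + 92 + 78 = 420.
Column 4: 81 + 87 + 73 + 84 + 95 = 420.
Column 5: 93 + 79 + 90 + 76 + 82 = 420.
Main diagonal: 85 + 83 + 86 + 84 + 82 = 420.
Anti-diagonal: 93 + 87 + 86 + 80 + 74 = 420.
All lines sum to 420.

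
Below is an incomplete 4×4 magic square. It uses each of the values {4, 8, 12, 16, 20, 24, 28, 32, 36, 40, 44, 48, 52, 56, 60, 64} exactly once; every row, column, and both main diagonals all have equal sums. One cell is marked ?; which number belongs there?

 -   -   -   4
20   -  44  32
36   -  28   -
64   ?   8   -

12

The 16 entries sum to 544, so each line sums to 544/4 = 136.
From row 2, 136 − (20 + 44 + 32) gives (2,2) = 40.
From column 1, 136 − (20 + 36 + 64) gives (1,1) = 16.
The remaining cell in column 3 is (1,3) = 136 − 80 = 56.
Main diagonal needs 136; the known cells sum to 84, so (4,4) = 52.
Anti-diagonal must total 136; the given cells sum to 112, so (3,2) = 24.
Using row 1: 16 + 56 + 4 + ? → (1,2) = 136 − 76 = 60.
Row 3: 36 + 24 + 28 + ? = 136, so (3,4) = 48.
Row 4 must total 136; the given cells sum to 124, so (4,2) = 12.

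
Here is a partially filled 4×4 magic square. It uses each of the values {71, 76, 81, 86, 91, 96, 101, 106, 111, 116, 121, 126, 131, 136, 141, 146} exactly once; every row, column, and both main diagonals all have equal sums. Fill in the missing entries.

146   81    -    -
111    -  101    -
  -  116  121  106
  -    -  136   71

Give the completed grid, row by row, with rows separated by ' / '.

146 81 76 131 / 111 96 101 126 / 91 116 121 106 / 86 141 136 71

The 16 entries sum to 1736, so each line sums to 1736/4 = 434.
Row 3: 116 + 121 + 106 + ? = 434, so (3,1) = 91.
Column 1: 146 + 111 + 91 + ? = 434, so (4,1) = 86.
Using column 3: 101 + 121 + 136 + ? → (1,3) = 434 − 358 = 76.
The remaining cell in main diagonal is (2,2) = 434 − 338 = 96.
Using anti-diagonal: 101 + 116 + 86 + ? → (1,4) = 434 − 303 = 131.
Row 2 needs 434; the known cells sum to 308, so (2,4) = 126.
Row 4 must total 434; the given cells sum to 293, so (4,2) = 141.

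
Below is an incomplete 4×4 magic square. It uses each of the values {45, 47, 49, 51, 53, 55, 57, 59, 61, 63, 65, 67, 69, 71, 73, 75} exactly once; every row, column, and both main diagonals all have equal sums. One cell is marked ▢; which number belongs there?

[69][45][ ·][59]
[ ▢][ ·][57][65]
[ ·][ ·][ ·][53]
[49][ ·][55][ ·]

71

The 16 entries sum to 960, so each line sums to 960/4 = 240.
Row 1 needs 240; the known cells sum to 173, so (1,3) = 67.
Column 3: 67 + 57 + 55 + ? = 240, so (3,3) = 61.
Column 4 needs 240; the known cells sum to 177, so (4,4) = 63.
Main diagonal: 69 + 61 + 63 + ? = 240, so (2,2) = 47.
Anti-diagonal needs 240; the known cells sum to 165, so (3,2) = 75.
Row 2 must total 240; the given cells sum to 169, so (2,1) = 71.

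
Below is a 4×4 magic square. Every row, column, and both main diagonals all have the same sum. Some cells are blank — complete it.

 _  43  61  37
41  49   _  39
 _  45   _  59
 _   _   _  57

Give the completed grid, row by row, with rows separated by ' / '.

51 43 61 37 / 41 49 63 39 / 53 45 35 59 / 47 55 33 57

Column 4 is already complete: 37 + 39 + 59 + 57 = 192, so that is the magic constant.
Row 1 must total 192; the given cells sum to 141, so (1,1) = 51.
The remaining cell in row 2 is (2,3) = 192 − 129 = 63.
Column 2 needs 192; the known cells sum to 137, so (4,2) = 55.
Main diagonal: 51 + 49 + 57 + ? = 192, so (3,3) = 35.
Using anti-diagonal: 37 + 63 + 45 + ? → (4,1) = 192 − 145 = 47.
Using row 3: 45 + 35 + 59 + ? → (3,1) = 192 − 139 = 53.
Row 4 needs 192; the known cells sum to 159, so (4,3) = 33.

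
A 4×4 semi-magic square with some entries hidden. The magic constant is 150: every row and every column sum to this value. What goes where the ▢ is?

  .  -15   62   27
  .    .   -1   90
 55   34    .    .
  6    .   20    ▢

41

Row 1: -15 + 62 + 27 + ? = 150, so (1,1) = 76.
Column 1 needs 150; the known cells sum to 137, so (2,1) = 13.
From column 3, 150 − (62 + (-1) + 20) gives (3,3) = 69.
Using row 2: 13 + (-1) + 90 + ? → (2,2) = 150 − 102 = 48.
From row 3, 150 − (55 + 34 + 69) gives (3,4) = -8.
From column 2, 150 − (-15 + 48 + 34) gives (4,2) = 83.
Column 4 must total 150; the given cells sum to 109, so (4,4) = 41.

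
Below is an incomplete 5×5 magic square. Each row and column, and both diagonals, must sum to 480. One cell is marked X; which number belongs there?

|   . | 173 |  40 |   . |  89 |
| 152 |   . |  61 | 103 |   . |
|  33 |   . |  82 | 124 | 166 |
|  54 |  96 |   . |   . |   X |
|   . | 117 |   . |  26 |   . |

The remaining cell in row 3 is (3,2) = 480 − 405 = 75.
Using column 2: 173 + 75 + 96 + 117 + ? → (2,2) = 480 − 461 = 19.
Anti-diagonal needs 480; the known cells sum to 370, so (5,1) = 110.
From row 2, 480 − (152 + 19 + 61 + 103) gives (2,5) = 145.
Using column 1: 152 + 33 + 54 + 110 + ? → (1,1) = 480 − 349 = 131.
Row 1 needs 480; the known cells sum to 433, so (1,4) = 47.
Using column 4: 47 + 103 + 124 + 26 + ? → (4,4) = 480 − 300 = 180.
Main diagonal: 131 + 19 + 82 + 180 + ? = 480, so (5,5) = 68.
Row 5 must total 480; the given cells sum to 321, so (5,3) = 159.
From column 3, 480 − (40 + 61 + 82 + 159) gives (4,3) = 138.
Column 5 must total 480; the given cells sum to 468, so (4,5) = 12.

12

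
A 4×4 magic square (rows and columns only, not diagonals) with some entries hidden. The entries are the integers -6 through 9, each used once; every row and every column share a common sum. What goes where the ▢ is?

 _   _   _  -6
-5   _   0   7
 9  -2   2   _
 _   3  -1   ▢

The entries are -6 through 9, which sum to 24, so each line sums to 24/4 = 6.
Row 2 must total 6; the given cells sum to 2, so (2,2) = 4.
The remaining cell in row 3 is (3,4) = 6 − 9 = -3.
Column 2 must total 6; the given cells sum to 5, so (1,2) = 1.
Using column 3: 0 + 2 + (-1) + ? → (1,3) = 6 − 1 = 5.
Column 4 needs 6; the known cells sum to -2, so (4,4) = 8.

8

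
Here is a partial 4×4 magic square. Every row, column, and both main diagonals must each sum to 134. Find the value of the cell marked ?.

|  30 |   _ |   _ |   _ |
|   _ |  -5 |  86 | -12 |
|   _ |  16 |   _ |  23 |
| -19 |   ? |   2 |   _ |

The remaining cell in row 2 is (2,1) = 134 − 69 = 65.
Using column 1: 30 + 65 + (-19) + ? → (3,1) = 134 − 76 = 58.
Anti-diagonal: 86 + 16 + (-19) + ? = 134, so (1,4) = 51.
The remaining cell in row 3 is (3,3) = 134 − 97 = 37.
The remaining cell in column 3 is (1,3) = 134 − 125 = 9.
The remaining cell in column 4 is (4,4) = 134 − 62 = 72.
Row 1 must total 134; the given cells sum to 90, so (1,2) = 44.
Row 4: -19 + 2 + 72 + ? = 134, so (4,2) = 79.

79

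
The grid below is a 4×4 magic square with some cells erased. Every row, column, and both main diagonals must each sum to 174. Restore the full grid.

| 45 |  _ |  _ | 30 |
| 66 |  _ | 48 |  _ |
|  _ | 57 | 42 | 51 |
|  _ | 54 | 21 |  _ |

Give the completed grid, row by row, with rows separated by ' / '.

45 36 63 30 / 66 27 48 33 / 24 57 42 51 / 39 54 21 60

The remaining cell in row 3 is (3,1) = 174 − 150 = 24.
From column 1, 174 − (45 + 66 + 24) gives (4,1) = 39.
The remaining cell in column 3 is (1,3) = 174 − 111 = 63.
Row 1 must total 174; the given cells sum to 138, so (1,2) = 36.
From row 4, 174 − (39 + 54 + 21) gives (4,4) = 60.
Using column 2: 36 + 57 + 54 + ? → (2,2) = 174 − 147 = 27.
Column 4: 30 + 51 + 60 + ? = 174, so (2,4) = 33.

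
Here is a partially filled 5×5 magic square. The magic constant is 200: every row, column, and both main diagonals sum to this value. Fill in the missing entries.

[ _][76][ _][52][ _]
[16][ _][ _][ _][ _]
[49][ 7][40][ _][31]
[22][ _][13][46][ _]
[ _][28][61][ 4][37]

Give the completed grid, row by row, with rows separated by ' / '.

43 76 19 52 10 / 16 34 67 25 58 / 49 7 40 73 31 / 22 55 13 46 64 / 70 28 61 4 37

Row 3 must total 200; the given cells sum to 127, so (3,4) = 73.
Using row 5: 28 + 61 + 4 + 37 + ? → (5,1) = 200 − 130 = 70.
The remaining cell in column 1 is (1,1) = 200 − 157 = 43.
Column 4: 52 + 73 + 46 + 4 + ? = 200, so (2,4) = 25.
The remaining cell in main diagonal is (2,2) = 200 − 166 = 34.
Using column 2: 76 + 34 + 7 + 28 + ? → (4,2) = 200 − 145 = 55.
Anti-diagonal: 25 + 40 + 55 + 70 + ? = 200, so (1,5) = 10.
Row 1 needs 200; the known cells sum to 181, so (1,3) = 19.
Row 4 needs 200; the known cells sum to 136, so (4,5) = 64.
Column 3 needs 200; the known cells sum to 133, so (2,3) = 67.
Column 5: 10 + 31 + 64 + 37 + ? = 200, so (2,5) = 58.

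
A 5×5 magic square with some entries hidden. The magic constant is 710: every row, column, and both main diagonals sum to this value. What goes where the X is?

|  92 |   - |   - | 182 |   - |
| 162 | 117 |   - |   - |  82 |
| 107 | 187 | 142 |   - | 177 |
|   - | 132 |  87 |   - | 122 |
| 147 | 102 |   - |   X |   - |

The remaining cell in row 3 is (3,4) = 710 − 613 = 97.
Column 1 must total 710; the given cells sum to 508, so (4,1) = 202.
The remaining cell in column 2 is (1,2) = 710 − 538 = 172.
Using row 4: 202 + 132 + 87 + 122 + ? → (4,4) = 710 − 543 = 167.
Main diagonal: 92 + 117 + 142 + 167 + ? = 710, so (5,5) = 192.
Using column 5: 82 + 177 + 122 + 192 + ? → (1,5) = 710 − 573 = 137.
Anti-diagonal must total 710; the given cells sum to 558, so (2,4) = 152.
Row 1: 92 + 172 + 182 + 137 + ? = 710, so (1,3) = 127.
The remaining cell in row 2 is (2,3) = 710 − 513 = 197.
From column 3, 710 − (127 + 197 + 142 + 87) gives (5,3) = 157.
The remaining cell in column 4 is (5,4) = 710 − 598 = 112.

112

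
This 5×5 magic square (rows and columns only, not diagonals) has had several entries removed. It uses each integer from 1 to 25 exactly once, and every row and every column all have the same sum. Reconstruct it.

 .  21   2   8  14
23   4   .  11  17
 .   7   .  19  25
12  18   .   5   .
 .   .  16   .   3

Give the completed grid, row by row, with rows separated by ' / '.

20 21 2 8 14 / 23 4 10 11 17 / 1 7 13 19 25 / 12 18 24 5 6 / 9 15 16 22 3

The entries are 1 through 25, which sum to 325, so each line sums to 325/5 = 65.
From row 1, 65 − (21 + 2 + 8 + 14) gives (1,1) = 20.
Row 2 needs 65; the known cells sum to 55, so (2,3) = 10.
Column 2 needs 65; the known cells sum to 50, so (5,2) = 15.
Using column 4: 8 + 11 + 19 + 5 + ? → (5,4) = 65 − 43 = 22.
Column 5 needs 65; the known cells sum to 59, so (4,5) = 6.
Using row 4: 12 + 18 + 5 + 6 + ? → (4,3) = 65 − 41 = 24.
Row 5: 15 + 16 + 22 + 3 + ? = 65, so (5,1) = 9.
Column 1 needs 65; the known cells sum to 64, so (3,1) = 1.
Column 3 must total 65; the given cells sum to 52, so (3,3) = 13.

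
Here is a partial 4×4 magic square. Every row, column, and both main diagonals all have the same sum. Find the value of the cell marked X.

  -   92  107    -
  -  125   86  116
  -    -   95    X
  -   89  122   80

Column 3 is complete and sums to 410; that is the magic constant.
From row 2, 410 − (125 + 86 + 116) gives (2,1) = 83.
The remaining cell in row 4 is (4,1) = 410 − 291 = 119.
Column 2 needs 410; the known cells sum to 306, so (3,2) = 104.
From main diagonal, 410 − (125 + 95 + 80) gives (1,1) = 110.
The remaining cell in anti-diagonal is (1,4) = 410 − 309 = 101.
Column 1 must total 410; the given cells sum to 312, so (3,1) = 98.
Column 4: 101 + 116 + 80 + ? = 410, so (3,4) = 113.

113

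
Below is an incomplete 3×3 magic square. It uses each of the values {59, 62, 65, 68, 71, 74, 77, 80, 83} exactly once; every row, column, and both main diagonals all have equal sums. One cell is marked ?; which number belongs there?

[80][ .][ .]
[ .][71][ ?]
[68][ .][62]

77

The 9 entries sum to 639, so each line sums to 639/3 = 213.
Row 3 must total 213; the given cells sum to 130, so (3,2) = 83.
Column 1 must total 213; the given cells sum to 148, so (2,1) = 65.
From column 2, 213 − (71 + 83) gives (1,2) = 59.
Using anti-diagonal: 71 + 68 + ? → (1,3) = 213 − 139 = 74.
The remaining cell in row 2 is (2,3) = 213 − 136 = 77.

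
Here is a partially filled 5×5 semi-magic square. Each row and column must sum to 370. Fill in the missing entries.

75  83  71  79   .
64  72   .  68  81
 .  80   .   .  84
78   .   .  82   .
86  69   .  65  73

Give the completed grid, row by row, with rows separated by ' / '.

75 83 71 79 62 / 64 72 85 68 81 / 67 80 63 76 84 / 78 66 74 82 70 / 86 69 77 65 73

Row 1: 75 + 83 + 71 + 79 + ? = 370, so (1,5) = 62.
Using row 2: 64 + 72 + 68 + 81 + ? → (2,3) = 370 − 285 = 85.
From row 5, 370 − (86 + 69 + 65 + 73) gives (5,3) = 77.
Column 1 must total 370; the given cells sum to 303, so (3,1) = 67.
Column 2 needs 370; the known cells sum to 304, so (4,2) = 66.
Using column 4: 79 + 68 + 82 + 65 + ? → (3,4) = 370 − 294 = 76.
From column 5, 370 − (62 + 81 + 84 + 73) gives (4,5) = 70.
The remaining cell in row 3 is (3,3) = 370 − 307 = 63.
Row 4 must total 370; the given cells sum to 296, so (4,3) = 74.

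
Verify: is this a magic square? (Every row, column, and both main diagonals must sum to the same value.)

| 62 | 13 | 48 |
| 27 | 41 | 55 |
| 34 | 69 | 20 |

Yes

Row 1: 62 + 13 + 48 = 123.
Row 2: 27 + 41 + 55 = 123.
Row 3: 34 + 69 + 20 = 123.
Column 1: 62 + 27 + 34 = 123.
Column 2: 13 + 41 + 69 = 123.
Column 3: 48 + 55 + 20 = 123.
Main diagonal: 62 + 41 + 20 = 123.
Anti-diagonal: 48 + 41 + 34 = 123.
All lines sum to 123.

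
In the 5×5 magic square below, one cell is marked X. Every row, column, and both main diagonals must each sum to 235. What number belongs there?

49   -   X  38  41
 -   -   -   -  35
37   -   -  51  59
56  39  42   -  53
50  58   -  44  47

55

Row 4 must total 235; the given cells sum to 190, so (4,4) = 45.
Using row 5: 50 + 58 + 44 + 47 + ? → (5,3) = 235 − 199 = 36.
Column 1: 49 + 37 + 56 + 50 + ? = 235, so (2,1) = 43.
The remaining cell in column 4 is (2,4) = 235 − 178 = 57.
Anti-diagonal needs 235; the known cells sum to 187, so (3,3) = 48.
Using row 3: 37 + 48 + 51 + 59 + ? → (3,2) = 235 − 195 = 40.
From main diagonal, 235 − (49 + 48 + 45 + 47) gives (2,2) = 46.
The remaining cell in row 2 is (2,3) = 235 − 181 = 54.
Column 2 needs 235; the known cells sum to 183, so (1,2) = 52.
From column 3, 235 − (54 + 48 + 42 + 36) gives (1,3) = 55.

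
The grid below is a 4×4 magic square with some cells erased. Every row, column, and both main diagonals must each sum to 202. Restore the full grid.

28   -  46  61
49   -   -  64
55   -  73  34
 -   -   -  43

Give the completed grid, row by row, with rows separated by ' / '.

The remaining cell in row 1 is (1,2) = 202 − 135 = 67.
Row 3 needs 202; the known cells sum to 162, so (3,2) = 40.
Column 1 must total 202; the given cells sum to 132, so (4,1) = 70.
Main diagonal needs 202; the known cells sum to 144, so (2,2) = 58.
Anti-diagonal: 61 + 40 + 70 + ? = 202, so (2,3) = 31.
Using column 2: 67 + 58 + 40 + ? → (4,2) = 202 − 165 = 37.
Column 3 must total 202; the given cells sum to 150, so (4,3) = 52.

28 67 46 61 / 49 58 31 64 / 55 40 73 34 / 70 37 52 43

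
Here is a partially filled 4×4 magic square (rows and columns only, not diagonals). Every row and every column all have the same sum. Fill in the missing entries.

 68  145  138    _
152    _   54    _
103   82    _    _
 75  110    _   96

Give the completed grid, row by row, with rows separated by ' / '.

Column 1 is already complete: 68 + 152 + 103 + 75 = 398, so that is the magic constant.
Row 1 needs 398; the known cells sum to 351, so (1,4) = 47.
Using row 4: 75 + 110 + 96 + ? → (4,3) = 398 − 281 = 117.
Using column 2: 145 + 82 + 110 + ? → (2,2) = 398 − 337 = 61.
Using column 3: 138 + 54 + 117 + ? → (3,3) = 398 − 309 = 89.
Row 2 must total 398; the given cells sum to 267, so (2,4) = 131.
From row 3, 398 − (103 + 82 + 89) gives (3,4) = 124.

68 145 138 47 / 152 61 54 131 / 103 82 89 124 / 75 110 117 96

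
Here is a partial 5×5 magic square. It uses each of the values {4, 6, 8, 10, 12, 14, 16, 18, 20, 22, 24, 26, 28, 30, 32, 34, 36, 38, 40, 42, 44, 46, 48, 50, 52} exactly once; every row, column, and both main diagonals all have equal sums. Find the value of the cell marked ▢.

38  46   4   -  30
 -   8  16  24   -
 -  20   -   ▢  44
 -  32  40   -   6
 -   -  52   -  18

The 25 entries sum to 700, so each line sums to 700/5 = 140.
Row 1 needs 140; the known cells sum to 118, so (1,4) = 22.
Column 2 must total 140; the given cells sum to 106, so (5,2) = 34.
Column 3 must total 140; the given cells sum to 112, so (3,3) = 28.
Column 5: 30 + 44 + 6 + 18 + ? = 140, so (2,5) = 42.
From main diagonal, 140 − (38 + 8 + 28 + 18) gives (4,4) = 48.
Using anti-diagonal: 30 + 24 + 28 + 32 + ? → (5,1) = 140 − 114 = 26.
Using row 2: 8 + 16 + 24 + 42 + ? → (2,1) = 140 − 90 = 50.
The remaining cell in row 4 is (4,1) = 140 − 126 = 14.
From row 5, 140 − (26 + 34 + 52 + 18) gives (5,4) = 10.
Using column 1: 38 + 50 + 14 + 26 + ? → (3,1) = 140 − 128 = 12.
From column 4, 140 − (22 + 24 + 48 + 10) gives (3,4) = 36.

36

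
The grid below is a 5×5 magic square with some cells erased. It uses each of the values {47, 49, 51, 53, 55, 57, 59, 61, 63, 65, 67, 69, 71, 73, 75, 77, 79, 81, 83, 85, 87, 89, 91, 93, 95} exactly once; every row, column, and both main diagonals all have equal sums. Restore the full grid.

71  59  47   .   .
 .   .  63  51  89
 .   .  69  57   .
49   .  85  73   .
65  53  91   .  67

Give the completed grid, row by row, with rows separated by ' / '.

71 59 47 95 83 / 77 75 63 51 89 / 93 81 69 57 55 / 49 87 85 73 61 / 65 53 91 79 67

The 25 entries sum to 1775, so each line sums to 1775/5 = 355.
The remaining cell in row 5 is (5,4) = 355 − 276 = 79.
Using column 4: 51 + 57 + 73 + 79 + ? → (1,4) = 355 − 260 = 95.
Main diagonal must total 355; the given cells sum to 280, so (2,2) = 75.
The remaining cell in row 1 is (1,5) = 355 − 272 = 83.
From row 2, 355 − (75 + 63 + 51 + 89) gives (2,1) = 77.
Column 1: 71 + 77 + 49 + 65 + ? = 355, so (3,1) = 93.
Using anti-diagonal: 83 + 51 + 69 + 65 + ? → (4,2) = 355 − 268 = 87.
Row 4 needs 355; the known cells sum to 294, so (4,5) = 61.
Column 2 must total 355; the given cells sum to 274, so (3,2) = 81.
Column 5: 83 + 89 + 61 + 67 + ? = 355, so (3,5) = 55.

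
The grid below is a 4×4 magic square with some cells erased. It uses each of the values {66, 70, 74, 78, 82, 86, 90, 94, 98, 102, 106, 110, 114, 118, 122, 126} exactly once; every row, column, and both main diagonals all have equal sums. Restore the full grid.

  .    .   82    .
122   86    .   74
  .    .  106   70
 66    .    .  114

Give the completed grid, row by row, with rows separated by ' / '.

78 98 82 126 / 122 86 102 74 / 118 90 106 70 / 66 110 94 114

The 16 entries sum to 1536, so each line sums to 1536/4 = 384.
The remaining cell in row 2 is (2,3) = 384 − 282 = 102.
Column 3 needs 384; the known cells sum to 290, so (4,3) = 94.
Column 4: 74 + 70 + 114 + ? = 384, so (1,4) = 126.
From main diagonal, 384 − (86 + 106 + 114) gives (1,1) = 78.
From anti-diagonal, 384 − (126 + 102 + 66) gives (3,2) = 90.
Row 1 must total 384; the given cells sum to 286, so (1,2) = 98.
Row 3 needs 384; the known cells sum to 266, so (3,1) = 118.
Using row 4: 66 + 94 + 114 + ? → (4,2) = 384 − 274 = 110.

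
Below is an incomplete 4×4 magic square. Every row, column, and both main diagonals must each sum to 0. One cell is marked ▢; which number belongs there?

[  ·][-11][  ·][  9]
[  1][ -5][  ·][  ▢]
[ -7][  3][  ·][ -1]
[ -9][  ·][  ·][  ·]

Using row 3: -7 + 3 + (-1) + ? → (3,3) = 0 − (-5) = 5.
Column 1 needs 0; the known cells sum to -15, so (1,1) = 15.
Column 2 must total 0; the given cells sum to -13, so (4,2) = 13.
The remaining cell in main diagonal is (4,4) = 0 − 15 = -15.
Using anti-diagonal: 9 + 3 + (-9) + ? → (2,3) = 0 − 3 = -3.
Using row 1: 15 + (-11) + 9 + ? → (1,3) = 0 − 13 = -13.
From row 2, 0 − (1 + (-5) + (-3)) gives (2,4) = 7.

7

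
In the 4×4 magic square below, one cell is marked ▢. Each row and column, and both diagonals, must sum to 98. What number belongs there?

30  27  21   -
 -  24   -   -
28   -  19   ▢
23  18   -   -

22

Row 1 must total 98; the given cells sum to 78, so (1,4) = 20.
From column 1, 98 − (30 + 28 + 23) gives (2,1) = 17.
Column 2: 27 + 24 + 18 + ? = 98, so (3,2) = 29.
Using main diagonal: 30 + 24 + 19 + ? → (4,4) = 98 − 73 = 25.
The remaining cell in anti-diagonal is (2,3) = 98 − 72 = 26.
Using row 2: 17 + 24 + 26 + ? → (2,4) = 98 − 67 = 31.
From row 3, 98 − (28 + 29 + 19) gives (3,4) = 22.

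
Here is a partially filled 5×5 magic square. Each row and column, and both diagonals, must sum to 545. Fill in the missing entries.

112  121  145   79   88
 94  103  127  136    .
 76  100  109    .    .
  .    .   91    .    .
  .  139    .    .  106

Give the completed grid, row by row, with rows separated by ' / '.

Row 2 needs 545; the known cells sum to 460, so (2,5) = 85.
Column 2 must total 545; the given cells sum to 463, so (4,2) = 82.
Column 3 must total 545; the given cells sum to 472, so (5,3) = 73.
Main diagonal must total 545; the given cells sum to 430, so (4,4) = 115.
Anti-diagonal: 88 + 136 + 109 + 82 + ? = 545, so (5,1) = 130.
Using row 5: 130 + 139 + 73 + 106 + ? → (5,4) = 545 − 448 = 97.
Using column 1: 112 + 94 + 76 + 130 + ? → (4,1) = 545 − 412 = 133.
From column 4, 545 − (79 + 136 + 115 + 97) gives (3,4) = 118.
The remaining cell in row 3 is (3,5) = 545 − 403 = 142.
Row 4: 133 + 82 + 91 + 115 + ? = 545, so (4,5) = 124.

112 121 145 79 88 / 94 103 127 136 85 / 76 100 109 118 142 / 133 82 91 115 124 / 130 139 73 97 106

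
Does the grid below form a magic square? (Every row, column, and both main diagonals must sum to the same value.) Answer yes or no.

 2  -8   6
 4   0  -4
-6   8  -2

Row 1: 2 + (-8) + 6 = 0.
Row 2: 4 + 0 + (-4) = 0.
Row 3: -6 + 8 + (-2) = 0.
Column 1: 2 + 4 + (-6) = 0.
Column 2: -8 + 0 + 8 = 0.
Column 3: 6 + (-4) + (-2) = 0.
Main diagonal: 2 + 0 + (-2) = 0.
Anti-diagonal: 6 + 0 + (-6) = 0.
All lines sum to 0.

Yes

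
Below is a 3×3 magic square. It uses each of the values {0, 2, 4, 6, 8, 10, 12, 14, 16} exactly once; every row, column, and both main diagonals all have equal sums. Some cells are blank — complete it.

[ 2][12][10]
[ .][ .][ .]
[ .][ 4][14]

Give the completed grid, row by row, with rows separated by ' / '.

The 9 entries sum to 72, so each line sums to 72/3 = 24.
Row 3 must total 24; the given cells sum to 18, so (3,1) = 6.
The remaining cell in column 1 is (2,1) = 24 − 8 = 16.
Column 2 needs 24; the known cells sum to 16, so (2,2) = 8.
Column 3 must total 24; the given cells sum to 24, so (2,3) = 0.

2 12 10 / 16 8 0 / 6 4 14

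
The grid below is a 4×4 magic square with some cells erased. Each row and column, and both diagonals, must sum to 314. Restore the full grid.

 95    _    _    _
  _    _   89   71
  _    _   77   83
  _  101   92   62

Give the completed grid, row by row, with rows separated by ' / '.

Row 4 needs 314; the known cells sum to 255, so (4,1) = 59.
Column 3 needs 314; the known cells sum to 258, so (1,3) = 56.
Using column 4: 71 + 83 + 62 + ? → (1,4) = 314 − 216 = 98.
Main diagonal must total 314; the given cells sum to 234, so (2,2) = 80.
The remaining cell in anti-diagonal is (3,2) = 314 − 246 = 68.
The remaining cell in row 1 is (1,2) = 314 − 249 = 65.
Row 2: 80 + 89 + 71 + ? = 314, so (2,1) = 74.
Row 3 needs 314; the known cells sum to 228, so (3,1) = 86.

95 65 56 98 / 74 80 89 71 / 86 68 77 83 / 59 101 92 62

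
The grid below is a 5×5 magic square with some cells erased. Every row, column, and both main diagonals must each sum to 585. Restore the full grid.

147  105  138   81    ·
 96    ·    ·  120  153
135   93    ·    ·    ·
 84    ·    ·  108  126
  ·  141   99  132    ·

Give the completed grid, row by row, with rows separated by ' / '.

Row 1: 147 + 105 + 138 + 81 + ? = 585, so (1,5) = 114.
Column 1: 147 + 96 + 135 + 84 + ? = 585, so (5,1) = 123.
From column 4, 585 − (81 + 120 + 108 + 132) gives (3,4) = 144.
Row 5 needs 585; the known cells sum to 495, so (5,5) = 90.
The remaining cell in column 5 is (3,5) = 585 − 483 = 102.
Row 3 needs 585; the known cells sum to 474, so (3,3) = 111.
Main diagonal: 147 + 111 + 108 + 90 + ? = 585, so (2,2) = 129.
The remaining cell in anti-diagonal is (4,2) = 585 − 468 = 117.
The remaining cell in row 2 is (2,3) = 585 − 498 = 87.
The remaining cell in row 4 is (4,3) = 585 − 435 = 150.

147 105 138 81 114 / 96 129 87 120 153 / 135 93 111 144 102 / 84 117 150 108 126 / 123 141 99 132 90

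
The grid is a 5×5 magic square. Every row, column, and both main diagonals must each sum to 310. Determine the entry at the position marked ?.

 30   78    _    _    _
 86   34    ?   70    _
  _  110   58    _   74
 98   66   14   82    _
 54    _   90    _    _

102

Using row 4: 98 + 66 + 14 + 82 + ? → (4,5) = 310 − 260 = 50.
Using column 1: 30 + 86 + 98 + 54 + ? → (3,1) = 310 − 268 = 42.
Column 2 must total 310; the given cells sum to 288, so (5,2) = 22.
Main diagonal: 30 + 34 + 58 + 82 + ? = 310, so (5,5) = 106.
Anti-diagonal: 70 + 58 + 66 + 54 + ? = 310, so (1,5) = 62.
The remaining cell in row 3 is (3,4) = 310 − 284 = 26.
Using row 5: 54 + 22 + 90 + 106 + ? → (5,4) = 310 − 272 = 38.
Column 4: 70 + 26 + 82 + 38 + ? = 310, so (1,4) = 94.
Column 5 must total 310; the given cells sum to 292, so (2,5) = 18.
Row 1: 30 + 78 + 94 + 62 + ? = 310, so (1,3) = 46.
Row 2 must total 310; the given cells sum to 208, so (2,3) = 102.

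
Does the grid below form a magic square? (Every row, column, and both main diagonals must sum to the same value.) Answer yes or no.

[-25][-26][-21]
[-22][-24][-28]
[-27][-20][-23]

No — column 2 sums to -70 but column 3 sums to -72.

Row 1: -25 + (-26) + (-21) = -72.
Row 2: -22 + (-24) + (-28) = -74.
Row 3: -27 + (-20) + (-23) = -70.
Column 1: -25 + (-22) + (-27) = -74.
Column 2: -26 + (-24) + (-20) = -70.
Column 3: -21 + (-28) + (-23) = -72.
Main diagonal: -25 + (-24) + (-23) = -72.
Anti-diagonal: -21 + (-24) + (-27) = -72.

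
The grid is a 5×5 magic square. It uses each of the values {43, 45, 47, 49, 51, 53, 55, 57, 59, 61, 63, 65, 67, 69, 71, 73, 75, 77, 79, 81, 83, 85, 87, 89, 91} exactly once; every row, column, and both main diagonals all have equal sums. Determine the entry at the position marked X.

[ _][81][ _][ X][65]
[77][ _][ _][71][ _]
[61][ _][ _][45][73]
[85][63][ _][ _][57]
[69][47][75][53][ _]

87

The 25 entries sum to 1675, so each line sums to 1675/5 = 335.
From row 5, 335 − (69 + 47 + 75 + 53) gives (5,5) = 91.
Column 1: 77 + 61 + 85 + 69 + ? = 335, so (1,1) = 43.
Column 5: 65 + 73 + 57 + 91 + ? = 335, so (2,5) = 49.
From anti-diagonal, 335 − (65 + 71 + 63 + 69) gives (3,3) = 67.
Using row 3: 61 + 67 + 45 + 73 + ? → (3,2) = 335 − 246 = 89.
Column 2 needs 335; the known cells sum to 280, so (2,2) = 55.
Using main diagonal: 43 + 55 + 67 + 91 + ? → (4,4) = 335 − 256 = 79.
The remaining cell in row 2 is (2,3) = 335 − 252 = 83.
Row 4 needs 335; the known cells sum to 284, so (4,3) = 51.
Column 3 must total 335; the given cells sum to 276, so (1,3) = 59.
Column 4: 71 + 45 + 79 + 53 + ? = 335, so (1,4) = 87.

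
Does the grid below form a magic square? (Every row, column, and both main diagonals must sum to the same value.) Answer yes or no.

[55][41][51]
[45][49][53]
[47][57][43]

Yes

Row 1: 55 + 41 + 51 = 147.
Row 2: 45 + 49 + 53 = 147.
Row 3: 47 + 57 + 43 = 147.
Column 1: 55 + 45 + 47 = 147.
Column 2: 41 + 49 + 57 = 147.
Column 3: 51 + 53 + 43 = 147.
Main diagonal: 55 + 49 + 43 = 147.
Anti-diagonal: 51 + 49 + 47 = 147.
All lines sum to 147.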